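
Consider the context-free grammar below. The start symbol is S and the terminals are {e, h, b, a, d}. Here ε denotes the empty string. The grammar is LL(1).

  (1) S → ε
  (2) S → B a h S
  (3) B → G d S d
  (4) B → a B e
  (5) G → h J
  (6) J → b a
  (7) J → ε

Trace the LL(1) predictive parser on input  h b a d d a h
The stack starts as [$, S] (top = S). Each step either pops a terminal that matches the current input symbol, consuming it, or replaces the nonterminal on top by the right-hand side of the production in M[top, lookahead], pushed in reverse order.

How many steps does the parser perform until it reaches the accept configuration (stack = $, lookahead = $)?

13

step 1: stack=$ S  input=h b a d d a h $  — expand S → B a h S
step 2: stack=$ S h a B  input=h b a d d a h $  — expand B → G d S d
step 3: stack=$ S h a d S d G  input=h b a d d a h $  — expand G → h J
step 4: stack=$ S h a d S d J h  input=h b a d d a h $  — match h
step 5: stack=$ S h a d S d J  input=b a d d a h $  — expand J → b a
step 6: stack=$ S h a d S d a b  input=b a d d a h $  — match b
step 7: stack=$ S h a d S d a  input=a d d a h $  — match a
step 8: stack=$ S h a d S d  input=d d a h $  — match d
step 9: stack=$ S h a d S  input=d a h $  — expand S → ε
step 10: stack=$ S h a d  input=d a h $  — match d
step 11: stack=$ S h a  input=a h $  — match a
step 12: stack=$ S h  input=h $  — match h
step 13: stack=$ S  input=$  — expand S → ε
Accept reached after 13 steps.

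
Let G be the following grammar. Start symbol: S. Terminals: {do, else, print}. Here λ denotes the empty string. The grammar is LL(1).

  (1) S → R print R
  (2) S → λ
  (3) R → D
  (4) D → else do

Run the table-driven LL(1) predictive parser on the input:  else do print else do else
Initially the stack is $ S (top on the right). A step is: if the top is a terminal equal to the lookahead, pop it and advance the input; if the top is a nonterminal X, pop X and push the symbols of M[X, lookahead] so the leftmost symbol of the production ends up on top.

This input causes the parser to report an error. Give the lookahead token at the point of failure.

else

step 1: stack=$ S  input=else do print else do else $  — expand S → R print R
step 2: stack=$ R print R  input=else do print else do else $  — expand R → D
step 3: stack=$ R print D  input=else do print else do else $  — expand D → else do
step 4: stack=$ R print do else  input=else do print else do else $  — match else
step 5: stack=$ R print do  input=do print else do else $  — match do
step 6: stack=$ R print  input=print else do else $  — match print
step 7: stack=$ R  input=else do else $  — expand R → D
step 8: stack=$ D  input=else do else $  — expand D → else do
step 9: stack=$ do else  input=else do else $  — match else
step 10: stack=$ do  input=do else $  — match do
step 11: stack=$  input=else $  — error: stack empty but input remains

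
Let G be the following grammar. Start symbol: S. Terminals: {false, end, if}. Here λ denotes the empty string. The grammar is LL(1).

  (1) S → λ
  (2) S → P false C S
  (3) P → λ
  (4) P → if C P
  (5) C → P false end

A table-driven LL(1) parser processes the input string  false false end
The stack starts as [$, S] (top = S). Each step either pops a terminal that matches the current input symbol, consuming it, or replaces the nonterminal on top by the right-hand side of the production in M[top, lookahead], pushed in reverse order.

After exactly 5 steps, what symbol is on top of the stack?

false

step 1: stack=$ S  input=false false end $  — expand S → P false C S
step 2: stack=$ S C false P  input=false false end $  — expand P → λ
step 3: stack=$ S C false  input=false false end $  — match false
step 4: stack=$ S C  input=false end $  — expand C → P false end
step 5: stack=$ S end false P  input=false end $  — expand P → λ
Stack after step 5: $ S end false (top = false).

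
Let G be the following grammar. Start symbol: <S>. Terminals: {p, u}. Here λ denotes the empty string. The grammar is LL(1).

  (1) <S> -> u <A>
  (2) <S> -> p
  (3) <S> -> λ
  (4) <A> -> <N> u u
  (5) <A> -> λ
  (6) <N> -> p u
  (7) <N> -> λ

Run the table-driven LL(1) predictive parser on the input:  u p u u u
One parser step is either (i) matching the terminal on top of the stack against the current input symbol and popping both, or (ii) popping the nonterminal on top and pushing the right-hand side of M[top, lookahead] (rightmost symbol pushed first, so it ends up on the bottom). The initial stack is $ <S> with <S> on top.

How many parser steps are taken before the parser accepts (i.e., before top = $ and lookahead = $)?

step 1: stack=$ <S>  input=u p u u u $  — expand <S> -> u <A>
step 2: stack=$ <A> u  input=u p u u u $  — match u
step 3: stack=$ <A>  input=p u u u $  — expand <A> -> <N> u u
step 4: stack=$ u u <N>  input=p u u u $  — expand <N> -> p u
step 5: stack=$ u u u p  input=p u u u $  — match p
step 6: stack=$ u u u  input=u u u $  — match u
step 7: stack=$ u u  input=u u $  — match u
step 8: stack=$ u  input=u $  — match u
Accept reached after 8 steps.

8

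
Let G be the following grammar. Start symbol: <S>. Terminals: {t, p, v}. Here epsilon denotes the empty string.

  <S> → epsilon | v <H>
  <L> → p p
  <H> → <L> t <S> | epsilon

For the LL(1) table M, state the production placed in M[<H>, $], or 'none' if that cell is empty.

<H> → epsilon

FIRST(<S>): from <S>→epsilon we get {epsilon}; from <S>→v <H> we get {v}. So FIRST(<S>) = {epsilon, v}.
FIRST(<L>): from <L>→p p we get {p}. So FIRST(<L>) = {p}.
FIRST(<H>): from <H>→<L> t <S> we get {p}; from <H>→epsilon we get {epsilon}. So FIRST(<H>) = {epsilon, p}.
FOLLOW(<S>) includes $ since <S> is the start symbol.
FOLLOW(<S>): in <H>→<L> t <S>, the suffix after <S> is empty, so FOLLOW(<S>) ⊇ FOLLOW(<H>) = {$}. Thus FOLLOW(<S>) = {$}.
FOLLOW(<H>): in <S>→v <H>, the suffix after <H> is empty, so FOLLOW(<H>) ⊇ FOLLOW(<S>) = {$}. Thus FOLLOW(<H>) = {$}.
For <H> → <L> t <S>: FIRST(<L> t <S>) = {p}, so it goes in M[<H>, t] for t ∈ {p}.
For <H> → epsilon: FIRST(epsilon) = {epsilon}, so it goes in M[<H>, t] for t ∈ {}; since epsilon ∈ FIRST, also for every t ∈ FOLLOW(<H>) = {$}.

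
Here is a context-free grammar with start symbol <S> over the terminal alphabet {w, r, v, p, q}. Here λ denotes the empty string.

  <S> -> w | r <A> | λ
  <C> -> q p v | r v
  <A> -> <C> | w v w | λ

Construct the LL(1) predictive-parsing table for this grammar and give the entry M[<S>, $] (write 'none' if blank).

<S> -> λ

FIRST(<S>): from <S>->w we get {w}; from <S>->r <A> we get {r}; from <S>->λ we get {λ}. So FIRST(<S>) = {λ, r, w}.
FIRST(<C>): from <C>->q p v we get {q}; from <C>->r v we get {r}. So FIRST(<C>) = {q, r}.
FIRST(<A>): from <A>-><C> we get {q, r}; from <A>->w v w we get {w}; from <A>->λ we get {λ}. So FIRST(<A>) = {λ, q, r, w}.
FOLLOW(<S>) includes $ since <S> is the start symbol.
FOLLOW(<S>): <S> appears on no right-hand side. Thus FOLLOW(<S>) = {$}.
For <S> -> w: FIRST(w) = {w}, so it goes in M[<S>, t] for t ∈ {w}.
For <S> -> r <A>: FIRST(r <A>) = {r}, so it goes in M[<S>, t] for t ∈ {r}.
For <S> -> λ: FIRST(λ) = {λ}, so it goes in M[<S>, t] for t ∈ {}; since λ ∈ FIRST, also for every t ∈ FOLLOW(<S>) = {$}.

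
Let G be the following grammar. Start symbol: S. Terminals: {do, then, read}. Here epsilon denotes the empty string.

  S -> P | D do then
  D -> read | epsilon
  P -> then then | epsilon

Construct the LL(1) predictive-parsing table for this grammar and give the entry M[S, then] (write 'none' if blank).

FIRST(D): from D->read we get {read}; from D->epsilon we get {epsilon}. So FIRST(D) = {epsilon, read}.
FIRST(P): from P->then then we get {then}; from P->epsilon we get {epsilon}. So FIRST(P) = {epsilon, then}.
FIRST(S): from S->P we get {epsilon, then}; from S->D do then we get {do, read}. So FIRST(S) = {epsilon, do, read, then}.
FOLLOW(S) includes $ since S is the start symbol.
FOLLOW(S): S appears on no right-hand side. Thus FOLLOW(S) = {$}.
For S -> P: FIRST(P) = {epsilon, then}, so it goes in M[S, t] for t ∈ {then}; since epsilon ∈ FIRST, also for every t ∈ FOLLOW(S) = {$}.
For S -> D do then: FIRST(D do then) = {do, read}, so it goes in M[S, t] for t ∈ {do, read}.

S -> P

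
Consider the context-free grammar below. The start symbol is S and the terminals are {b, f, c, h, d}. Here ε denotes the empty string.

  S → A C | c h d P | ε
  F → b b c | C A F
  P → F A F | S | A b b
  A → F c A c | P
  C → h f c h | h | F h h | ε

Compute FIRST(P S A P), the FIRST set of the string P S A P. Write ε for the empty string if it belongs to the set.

FIRST(S): from S→A C we get {ε, b, c, h}; from S→c h d P we get {c}; from S→ε we get {ε}. So FIRST(S) = {ε, b, c, h}.
FIRST(F): from F→b b c we get {b}; from F→C A F we get {b, c, h}. So FIRST(F) = {b, c, h}.
FIRST(C): from C→h f c h we get {h}; from C→h we get {h}; from C→F h h we get {b, c, h}; from C→ε we get {ε}. So FIRST(C) = {ε, b, c, h}.
FIRST(P): from P→F A F we get {b, c, h}; from P→S we get {ε, b, c, h}; from P→A b b we get {b, c, h}. So FIRST(P) = {ε, b, c, h}.
FIRST(A): from A→F c A c we get {b, c, h}; from A→P we get {ε, b, c, h}. So FIRST(A) = {ε, b, c, h}.
FIRST(P S A P): take FIRST of each symbol in turn, carrying on past any symbol whose FIRST contains ε; result {ε, b, c, h}.

{ε, b, c, h}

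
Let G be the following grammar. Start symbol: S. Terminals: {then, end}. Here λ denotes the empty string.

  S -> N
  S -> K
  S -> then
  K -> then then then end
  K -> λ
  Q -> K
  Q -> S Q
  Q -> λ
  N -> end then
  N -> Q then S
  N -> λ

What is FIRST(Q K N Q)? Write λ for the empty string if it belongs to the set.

{λ, end, then}

FIRST(K) = {λ, then}
FIRST(S) = {λ, end, then}  (via N, K)
FIRST(Q) = {λ, end, then}  (via K, S Q)
FIRST(N) = {λ, end, then}  (via Q then S)
FIRST(Q K N Q): take FIRST of each symbol in turn, carrying on past any symbol whose FIRST contains λ; result {λ, end, then}.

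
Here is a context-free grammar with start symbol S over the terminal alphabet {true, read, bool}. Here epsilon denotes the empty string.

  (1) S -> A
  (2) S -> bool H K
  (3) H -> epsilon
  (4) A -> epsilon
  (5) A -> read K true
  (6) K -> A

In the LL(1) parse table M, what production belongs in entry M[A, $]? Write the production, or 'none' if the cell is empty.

FIRST(H): from H->epsilon we get {epsilon}. So FIRST(H) = {epsilon}.
FIRST(A): from A->epsilon we get {epsilon}; from A->read K true we get {read}. So FIRST(A) = {epsilon, read}.
FIRST(S): from S->A we get {epsilon, read}; from S->bool H K we get {bool}. So FIRST(S) = {epsilon, bool, read}.
FIRST(K): from K->A we get {epsilon, read}. So FIRST(K) = {epsilon, read}.
FOLLOW(S) includes $ since S is the start symbol.
FOLLOW(S): S appears on no right-hand side. Thus FOLLOW(S) = {$}.
FOLLOW(K): in S->bool H K, the suffix after K is empty, so FOLLOW(K) ⊇ FOLLOW(S) = {$}; in A->read K true, K is followed by true with FIRST {true}. Thus FOLLOW(K) = {$, true}.
FOLLOW(A): in S->A, the suffix after A is empty, so FOLLOW(A) ⊇ FOLLOW(S) = {$}; in K->A, the suffix after A is empty, so FOLLOW(A) ⊇ FOLLOW(K) = {$, true}. Thus FOLLOW(A) = {$, true}.
For A -> epsilon: FIRST(epsilon) = {epsilon}, so it goes in M[A, t] for t ∈ {}; since epsilon ∈ FIRST, also for every t ∈ FOLLOW(A) = {$, true}.
For A -> read K true: FIRST(read K true) = {read}, so it goes in M[A, t] for t ∈ {read}.

A -> epsilon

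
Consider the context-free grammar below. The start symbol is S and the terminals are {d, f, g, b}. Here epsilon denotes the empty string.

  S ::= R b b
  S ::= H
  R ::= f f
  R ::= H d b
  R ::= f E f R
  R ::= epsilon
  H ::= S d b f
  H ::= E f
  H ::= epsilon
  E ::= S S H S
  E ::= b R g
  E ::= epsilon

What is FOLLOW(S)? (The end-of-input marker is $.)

{$, b, d, f}

FIRST(S): from S::=R b b we get {b, d, f}; from S::=H we get {epsilon, b, d, f}. So FIRST(S) = {epsilon, b, d, f}.
FIRST(R): from R::=f f we get {f}; from R::=H d b we get {b, d, f}; from R::=f E f R we get {f}; from R::=epsilon we get {epsilon}. So FIRST(R) = {epsilon, b, d, f}.
FIRST(H): from H::=S d b f we get {b, d, f}; from H::=E f we get {b, d, f}; from H::=epsilon we get {epsilon}. So FIRST(H) = {epsilon, b, d, f}.
FIRST(E): from E::=S S H S we get {epsilon, b, d, f}; from E::=b R g we get {b}; from E::=epsilon we get {epsilon}. So FIRST(E) = {epsilon, b, d, f}.
FOLLOW(S) includes $ since S is the start symbol.
FOLLOW(R): in S::=R b b, R is followed by b b with FIRST {b}; in R::=f E f R, the suffix after R is empty (adds nothing new); in E::=b R g, R is followed by g with FIRST {g}. Thus FOLLOW(R) = {b, g}.
FOLLOW(E): in R::=f E f R, E is followed by f R with FIRST {f}; in H::=E f, E is followed by f with FIRST {f}. Thus FOLLOW(E) = {f}.
FOLLOW(S): in H::=S d b f, S is followed by d b f with FIRST {d}; in E::=S S H S (occurrence 1), S is followed by S H S with FIRST {epsilon, b, d, f}; in E::=S S H S (occurrence 1), the suffix after S is nullable, so FOLLOW(S) ⊇ FOLLOW(E) = {f}; in E::=S S H S (occurrence 2), S is followed by H S with FIRST {epsilon, b, d, f}; in E::=S S H S (occurrence 2), the suffix after S is nullable, so FOLLOW(S) ⊇ FOLLOW(E) = {f}; in E::=S S H S (occurrence 3), the suffix after S is empty, so FOLLOW(S) ⊇ FOLLOW(E) = {f}. Thus FOLLOW(S) = {$, b, d, f}.
FOLLOW(H): in S::=H, the suffix after H is empty, so FOLLOW(H) ⊇ FOLLOW(S) = {$, b, d, f}; in R::=H d b, H is followed by d b with FIRST {d}; in E::=S S H S, H is followed by S with FIRST {epsilon, b, d, f}; in E::=S S H S, the suffix after H is nullable, so FOLLOW(H) ⊇ FOLLOW(E) = {f}. Thus FOLLOW(H) = {$, b, d, f}.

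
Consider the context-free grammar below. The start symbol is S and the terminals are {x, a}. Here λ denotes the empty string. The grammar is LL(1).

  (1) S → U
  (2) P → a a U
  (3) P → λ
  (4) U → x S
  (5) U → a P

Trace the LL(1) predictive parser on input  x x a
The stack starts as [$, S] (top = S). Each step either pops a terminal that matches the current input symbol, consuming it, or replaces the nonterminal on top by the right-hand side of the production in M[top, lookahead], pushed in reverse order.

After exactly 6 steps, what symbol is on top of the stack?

S

step 1: stack=$ S  input=x x a $  — expand S → U
step 2: stack=$ U  input=x x a $  — expand U → x S
step 3: stack=$ S x  input=x x a $  — match x
step 4: stack=$ S  input=x a $  — expand S → U
step 5: stack=$ U  input=x a $  — expand U → x S
step 6: stack=$ S x  input=x a $  — match x
Stack after step 6: $ S (top = S).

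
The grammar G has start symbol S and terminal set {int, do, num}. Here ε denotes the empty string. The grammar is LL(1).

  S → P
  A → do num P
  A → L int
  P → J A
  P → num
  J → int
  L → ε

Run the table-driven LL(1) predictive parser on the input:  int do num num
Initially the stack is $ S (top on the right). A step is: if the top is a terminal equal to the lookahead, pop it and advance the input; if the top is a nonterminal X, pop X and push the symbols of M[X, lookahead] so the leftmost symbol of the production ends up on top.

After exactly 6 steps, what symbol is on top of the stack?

num

step 1: stack=$ S  input=int do num num $  — expand S → P
step 2: stack=$ P  input=int do num num $  — expand P → J A
step 3: stack=$ A J  input=int do num num $  — expand J → int
step 4: stack=$ A int  input=int do num num $  — match int
step 5: stack=$ A  input=do num num $  — expand A → do num P
step 6: stack=$ P num do  input=do num num $  — match do
Stack after step 6: $ P num (top = num).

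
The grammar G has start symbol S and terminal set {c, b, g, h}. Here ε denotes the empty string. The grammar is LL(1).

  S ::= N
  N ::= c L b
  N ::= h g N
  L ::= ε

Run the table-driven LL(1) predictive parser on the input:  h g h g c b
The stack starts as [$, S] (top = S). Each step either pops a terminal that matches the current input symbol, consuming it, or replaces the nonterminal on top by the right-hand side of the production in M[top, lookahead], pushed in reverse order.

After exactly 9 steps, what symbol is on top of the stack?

L

     Stack    Input          Action
  1  $ S      h g h g c b $  expand S ::= N
  2  $ N      h g h g c b $  expand N ::= h g N
  3  $ N g h  h g h g c b $  match h
  4  $ N g    g h g c b $    match g
  5  $ N      h g c b $      expand N ::= h g N
  6  $ N g h  h g c b $      match h
  7  $ N g    g c b $        match g
  8  $ N      c b $          expand N ::= c L b
  9  $ b L c  c b $          match c
Stack after step 9: $ b L (top = L).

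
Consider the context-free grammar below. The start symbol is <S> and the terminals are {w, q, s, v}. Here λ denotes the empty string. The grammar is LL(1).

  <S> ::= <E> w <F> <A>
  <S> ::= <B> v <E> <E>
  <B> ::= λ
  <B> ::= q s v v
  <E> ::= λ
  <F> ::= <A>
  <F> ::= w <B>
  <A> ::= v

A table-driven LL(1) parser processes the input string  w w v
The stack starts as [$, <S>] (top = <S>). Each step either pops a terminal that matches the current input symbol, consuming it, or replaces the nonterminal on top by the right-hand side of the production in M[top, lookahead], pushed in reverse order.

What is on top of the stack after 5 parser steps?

<B>

     Stack            Input    Action
  1  $ <S>            w w v $  expand <S> ::= <E> w <F> <A>
  2  $ <A> <F> w <E>  w w v $  expand <E> ::= λ
  3  $ <A> <F> w      w w v $  match w
  4  $ <A> <F>        w v $    expand <F> ::= w <B>
  5  $ <A> <B> w      w v $    match w
Stack after step 5: $ <A> <B> (top = <B>).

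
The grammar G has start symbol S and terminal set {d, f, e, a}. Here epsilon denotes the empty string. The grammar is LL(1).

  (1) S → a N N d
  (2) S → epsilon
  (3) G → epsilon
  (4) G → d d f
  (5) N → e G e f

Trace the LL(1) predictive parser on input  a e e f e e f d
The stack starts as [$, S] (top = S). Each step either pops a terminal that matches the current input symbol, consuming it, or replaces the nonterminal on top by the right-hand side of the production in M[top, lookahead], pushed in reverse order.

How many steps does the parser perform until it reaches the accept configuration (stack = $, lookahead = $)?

      Stack          Input              Action
   1  $ S            a e e f e e f d $  expand S → a N N d
   2  $ d N N a      a e e f e e f d $  match a
   3  $ d N N        e e f e e f d $    expand N → e G e f
   4  $ d N f e G e  e e f e e f d $    match e
   5  $ d N f e G    e f e e f d $      expand G → epsilon
   6  $ d N f e      e f e e f d $      match e
   7  $ d N f        f e e f d $        match f
   8  $ d N          e e f d $          expand N → e G e f
   9  $ d f e G e    e e f d $          match e
  10  $ d f e G      e f d $            expand G → epsilon
  11  $ d f e        e f d $            match e
  12  $ d f          f d $              match f
  13  $ d            d $                match d
Accept reached after 13 steps.

13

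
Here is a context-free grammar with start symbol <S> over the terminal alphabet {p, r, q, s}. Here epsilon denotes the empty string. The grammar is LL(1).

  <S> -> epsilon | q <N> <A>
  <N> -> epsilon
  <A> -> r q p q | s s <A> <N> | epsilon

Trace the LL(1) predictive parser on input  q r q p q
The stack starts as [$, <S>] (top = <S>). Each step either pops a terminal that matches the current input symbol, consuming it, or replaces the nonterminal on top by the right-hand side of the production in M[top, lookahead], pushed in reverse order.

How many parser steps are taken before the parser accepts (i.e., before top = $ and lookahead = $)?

     Stack        Input        Action
  1  $ <S>        q r q p q $  expand <S> -> q <N> <A>
  2  $ <A> <N> q  q r q p q $  match q
  3  $ <A> <N>    r q p q $    expand <N> -> epsilon
  4  $ <A>        r q p q $    expand <A> -> r q p q
  5  $ q p q r    r q p q $    match r
  6  $ q p q      q p q $      match q
  7  $ q p        p q $        match p
  8  $ q          q $          match q
Accept reached after 8 steps.

8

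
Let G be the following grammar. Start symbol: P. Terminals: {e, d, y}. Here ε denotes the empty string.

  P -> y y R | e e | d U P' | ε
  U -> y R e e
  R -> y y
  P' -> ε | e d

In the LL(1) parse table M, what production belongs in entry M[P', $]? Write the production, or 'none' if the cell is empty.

P' -> ε

FIRST(P): from P->y y R we get {y}; from P->e e we get {e}; from P->d U P' we get {d}; from P->ε we get {ε}. So FIRST(P) = {ε, d, e, y}.
FIRST(U): from U->y R e e we get {y}. So FIRST(U) = {y}.
FIRST(R): from R->y y we get {y}. So FIRST(R) = {y}.
FIRST(P'): from P'->ε we get {ε}; from P'->e d we get {e}. So FIRST(P') = {ε, e}.
FOLLOW(P) includes $ since P is the start symbol.
FOLLOW(P): P appears on no right-hand side. Thus FOLLOW(P) = {$}.
FOLLOW(P'): in P->d U P', the suffix after P' is empty, so FOLLOW(P') ⊇ FOLLOW(P) = {$}. Thus FOLLOW(P') = {$}.
For P' -> ε: FIRST(ε) = {ε}, so it goes in M[P', t] for t ∈ {}; since ε ∈ FIRST, also for every t ∈ FOLLOW(P') = {$}.
For P' -> e d: FIRST(e d) = {e}, so it goes in M[P', t] for t ∈ {e}.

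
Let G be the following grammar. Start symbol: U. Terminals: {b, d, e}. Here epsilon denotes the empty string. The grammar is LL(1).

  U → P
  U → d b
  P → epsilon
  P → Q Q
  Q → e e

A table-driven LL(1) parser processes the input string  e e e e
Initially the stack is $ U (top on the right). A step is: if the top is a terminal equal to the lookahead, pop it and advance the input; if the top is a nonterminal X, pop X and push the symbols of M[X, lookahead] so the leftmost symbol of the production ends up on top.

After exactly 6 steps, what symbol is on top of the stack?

e

     Stack    Input      Action
  1  $ U      e e e e $  expand U → P
  2  $ P      e e e e $  expand P → Q Q
  3  $ Q Q    e e e e $  expand Q → e e
  4  $ Q e e  e e e e $  match e
  5  $ Q e    e e e $    match e
  6  $ Q      e e $      expand Q → e e
Stack after step 6: $ e e (top = e).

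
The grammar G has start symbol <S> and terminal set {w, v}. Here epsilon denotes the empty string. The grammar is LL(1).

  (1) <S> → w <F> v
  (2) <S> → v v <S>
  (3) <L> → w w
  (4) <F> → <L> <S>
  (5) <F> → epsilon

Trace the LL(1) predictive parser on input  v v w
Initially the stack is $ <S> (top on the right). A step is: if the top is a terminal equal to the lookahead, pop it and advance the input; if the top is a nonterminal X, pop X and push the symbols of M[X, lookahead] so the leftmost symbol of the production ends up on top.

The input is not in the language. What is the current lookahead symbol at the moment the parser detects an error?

$

     Stack      Input    Action
  1  $ <S>      v v w $  expand <S> → v v <S>
  2  $ <S> v v  v v w $  match v
  3  $ <S> v    v w $    match v
  4  $ <S>      w $      expand <S> → w <F> v
  5  $ v <F> w  w $      match w
  6  $ v <F>    $        error: M[<F>, $] is empty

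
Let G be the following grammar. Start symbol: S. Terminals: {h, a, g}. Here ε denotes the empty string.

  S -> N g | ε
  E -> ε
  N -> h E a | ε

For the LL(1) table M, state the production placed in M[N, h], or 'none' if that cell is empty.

FIRST(E) = {ε}
FIRST(N) = {ε, h}
FIRST(S) = {ε, g, h}  (via N g)
FOLLOW(S) includes $ since S is the start symbol.
FOLLOW(N): in S->N g, N is followed by g with FIRST {g}. Thus FOLLOW(N) = {g}.
For N -> h E a: FIRST(h E a) = {h}, so it goes in M[N, t] for t ∈ {h}.
For N -> ε: FIRST(ε) = {ε}, so it goes in M[N, t] for t ∈ {}; since ε ∈ FIRST, also for every t ∈ FOLLOW(N) = {g}.

N -> h E a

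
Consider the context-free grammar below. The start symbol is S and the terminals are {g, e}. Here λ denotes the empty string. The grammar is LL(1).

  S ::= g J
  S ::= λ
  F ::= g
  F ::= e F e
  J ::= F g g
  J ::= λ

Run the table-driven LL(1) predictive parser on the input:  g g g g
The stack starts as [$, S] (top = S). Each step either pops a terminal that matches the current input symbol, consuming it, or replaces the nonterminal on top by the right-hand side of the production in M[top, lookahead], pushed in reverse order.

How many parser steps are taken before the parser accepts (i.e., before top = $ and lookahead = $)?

step 1: stack=$ S  input=g g g g $  — expand S ::= g J
step 2: stack=$ J g  input=g g g g $  — match g
step 3: stack=$ J  input=g g g $  — expand J ::= F g g
step 4: stack=$ g g F  input=g g g $  — expand F ::= g
step 5: stack=$ g g g  input=g g g $  — match g
step 6: stack=$ g g  input=g g $  — match g
step 7: stack=$ g  input=g $  — match g
Accept reached after 7 steps.

7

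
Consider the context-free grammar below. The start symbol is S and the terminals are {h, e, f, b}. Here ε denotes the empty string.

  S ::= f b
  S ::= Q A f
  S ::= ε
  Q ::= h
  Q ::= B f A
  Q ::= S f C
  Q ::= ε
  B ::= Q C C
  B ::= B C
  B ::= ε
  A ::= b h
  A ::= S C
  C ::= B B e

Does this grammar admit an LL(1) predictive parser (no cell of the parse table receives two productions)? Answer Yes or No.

No

FIRST(S) = {ε, b, e, f, h}
FIRST(Q) = {ε, b, e, f, h}
FIRST(B) = {ε, b, e, f, h}
FIRST(A) = {b, e, f, h}
FIRST(C) = {b, e, f, h}
FOLLOW(S) = {$, b, e, f, h}
FOLLOW(Q) = {b, e, f, h}
FOLLOW(B) = {b, e, f, h}
FOLLOW(A) = {b, e, f, h}
FOLLOW(C) = {b, e, f, h}
Cell M[A, b] receives both A ::= b h and A ::= S C — the grammar is not LL(1).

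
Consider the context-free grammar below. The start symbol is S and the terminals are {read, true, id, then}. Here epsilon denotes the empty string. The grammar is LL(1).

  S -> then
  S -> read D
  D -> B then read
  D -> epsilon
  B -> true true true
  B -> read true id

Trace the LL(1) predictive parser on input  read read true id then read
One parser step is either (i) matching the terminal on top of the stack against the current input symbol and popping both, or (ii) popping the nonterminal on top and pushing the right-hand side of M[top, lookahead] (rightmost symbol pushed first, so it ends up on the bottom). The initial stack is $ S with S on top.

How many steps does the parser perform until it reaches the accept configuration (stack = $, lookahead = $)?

     Stack                     Input                          Action
  1  $ S                       read read true id then read $  expand S -> read D
  2  $ D read                  read read true id then read $  match read
  3  $ D                       read true id then read $       expand D -> B then read
  4  $ read then B             read true id then read $       expand B -> read true id
  5  $ read then id true read  read true id then read $       match read
  6  $ read then id true       true id then read $            match true
  7  $ read then id            id then read $                 match id
  8  $ read then               then read $                    match then
  9  $ read                    read $                         match read
Accept reached after 9 steps.

9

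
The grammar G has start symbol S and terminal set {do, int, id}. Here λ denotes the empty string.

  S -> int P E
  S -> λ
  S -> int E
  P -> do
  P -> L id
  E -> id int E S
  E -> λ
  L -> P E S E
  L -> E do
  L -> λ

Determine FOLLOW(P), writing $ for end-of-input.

FIRST(S) = {λ, int}
FIRST(E) = {λ, id}
FIRST(P) = {do, id}  (via L id)
FIRST(L) = {λ, do, id}  (via P E S E, E do)
FOLLOW(S) includes $ since S is the start symbol.
FOLLOW(L): in P->L id, L is followed by id with FIRST {id}. Thus FOLLOW(L) = {id}.
FOLLOW(S): in E->id int E S, the suffix after S is empty, so FOLLOW(S) ⊇ FOLLOW(E) = {$, do, id, int}; in L->P E S E, S is followed by E with FIRST {λ, id}; in L->P E S E, the suffix after S is nullable, so FOLLOW(S) ⊇ FOLLOW(L) = {id}. Thus FOLLOW(S) = {$, do, id, int}.
FOLLOW(P): in S->int P E, P is followed by E with FIRST {λ, id}; in S->int P E, the suffix after P is nullable, so FOLLOW(P) ⊇ FOLLOW(S) = {$, do, id, int}; in L->P E S E, P is followed by E S E with FIRST {λ, id, int}; in L->P E S E, the suffix after P is nullable, so FOLLOW(P) ⊇ FOLLOW(L) = {id}. Thus FOLLOW(P) = {$, do, id, int}.
FOLLOW(E): in S->int P E, the suffix after E is empty, so FOLLOW(E) ⊇ FOLLOW(S) = {$, do, id, int}; in S->int E, the suffix after E is empty, so FOLLOW(E) ⊇ FOLLOW(S) = {$, do, id, int}; in E->id int E S, E is followed by S with FIRST {λ, int}; in E->id int E S, the suffix after E is nullable (adds nothing new); in L->P E S E (occurrence 1), E is followed by S E with FIRST {λ, id, int}; in L->P E S E (occurrence 1), the suffix after E is nullable, so FOLLOW(E) ⊇ FOLLOW(L) = {id}; in L->P E S E (occurrence 2), the suffix after E is empty, so FOLLOW(E) ⊇ FOLLOW(L) = {id}; in L->E do, E is followed by do with FIRST {do}. Thus FOLLOW(E) = {$, do, id, int}.

{$, do, id, int}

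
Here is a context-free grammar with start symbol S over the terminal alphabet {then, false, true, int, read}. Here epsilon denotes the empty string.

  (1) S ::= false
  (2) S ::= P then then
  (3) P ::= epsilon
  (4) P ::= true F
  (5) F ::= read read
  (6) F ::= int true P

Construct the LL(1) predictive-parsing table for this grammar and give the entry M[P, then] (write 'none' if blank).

FIRST(P) = {epsilon, true}
FIRST(F) = {int, read}
FIRST(S) = {false, then, true}  (via P then then)
FOLLOW(S) includes $ since S is the start symbol.
FOLLOW(P): in S::=P then then, P is followed by then then with FIRST {then}; in F::=int true P, the suffix after P is empty, so FOLLOW(P) ⊇ FOLLOW(F) = {then}. Thus FOLLOW(P) = {then}.
FOLLOW(F): in P::=true F, the suffix after F is empty, so FOLLOW(F) ⊇ FOLLOW(P) = {then}. Thus FOLLOW(F) = {then}.
For P ::= epsilon: FIRST(epsilon) = {epsilon}, so it goes in M[P, t] for t ∈ {}; since epsilon ∈ FIRST, also for every t ∈ FOLLOW(P) = {then}.
For P ::= true F: FIRST(true F) = {true}, so it goes in M[P, t] for t ∈ {true}.

P ::= epsilon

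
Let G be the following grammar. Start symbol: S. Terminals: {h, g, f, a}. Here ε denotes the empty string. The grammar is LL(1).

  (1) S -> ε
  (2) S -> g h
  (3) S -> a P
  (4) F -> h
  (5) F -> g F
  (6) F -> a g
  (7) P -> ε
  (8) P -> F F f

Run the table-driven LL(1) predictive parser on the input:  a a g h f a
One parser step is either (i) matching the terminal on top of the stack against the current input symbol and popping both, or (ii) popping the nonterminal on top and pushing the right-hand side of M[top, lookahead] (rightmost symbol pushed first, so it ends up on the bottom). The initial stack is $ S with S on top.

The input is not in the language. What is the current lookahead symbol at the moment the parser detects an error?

      Stack      Input          Action
   1  $ S        a a g h f a $  expand S -> a P
   2  $ P a      a a g h f a $  match a
   3  $ P        a g h f a $    expand P -> F F f
   4  $ f F F    a g h f a $    expand F -> a g
   5  $ f F g a  a g h f a $    match a
   6  $ f F g    g h f a $      match g
   7  $ f F      h f a $        expand F -> h
   8  $ f h      h f a $        match h
   9  $ f        f a $          match f
  10  $          a $            error: stack empty but input remains

a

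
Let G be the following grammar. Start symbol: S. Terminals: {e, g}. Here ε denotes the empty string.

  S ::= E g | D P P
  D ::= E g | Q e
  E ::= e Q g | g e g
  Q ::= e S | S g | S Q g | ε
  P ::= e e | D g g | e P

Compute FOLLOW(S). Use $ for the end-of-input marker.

{$, e, g}

FIRST(E): from E::=e Q g we get {e}; from E::=g e g we get {g}. So FIRST(E) = {e, g}.
FIRST(S): from S::=E g we get {e, g}; from S::=D P P we get {e, g}. So FIRST(S) = {e, g}.
FIRST(Q): from Q::=e S we get {e}; from Q::=S g we get {e, g}; from Q::=S Q g we get {e, g}; from Q::=ε we get {ε}. So FIRST(Q) = {ε, e, g}.
FIRST(D): from D::=E g we get {e, g}; from D::=Q e we get {e, g}. So FIRST(D) = {e, g}.
FIRST(P): from P::=e e we get {e}; from P::=D g g we get {e, g}; from P::=e P we get {e}. So FIRST(P) = {e, g}.
FOLLOW(S) includes $ since S is the start symbol.
FOLLOW(D): in S::=D P P, D is followed by P P with FIRST {e, g}; in P::=D g g, D is followed by g g with FIRST {g}. Thus FOLLOW(D) = {e, g}.
FOLLOW(E): in S::=E g, E is followed by g with FIRST {g}; in D::=E g, E is followed by g with FIRST {g}. Thus FOLLOW(E) = {g}.
FOLLOW(Q): in D::=Q e, Q is followed by e with FIRST {e}; in E::=e Q g, Q is followed by g with FIRST {g}; in Q::=S Q g, Q is followed by g with FIRST {g}. Thus FOLLOW(Q) = {e, g}.
FOLLOW(S): in Q::=e S, the suffix after S is empty, so FOLLOW(S) ⊇ FOLLOW(Q) = {e, g}; in Q::=S g, S is followed by g with FIRST {g}; in Q::=S Q g, S is followed by Q g with FIRST {e, g}. Thus FOLLOW(S) = {$, e, g}.
FOLLOW(P): in S::=D P P (occurrence 1), P is followed by P with FIRST {e, g}; in S::=D P P (occurrence 2), the suffix after P is empty, so FOLLOW(P) ⊇ FOLLOW(S) = {$, e, g}; in P::=e P, the suffix after P is empty (adds nothing new). Thus FOLLOW(P) = {$, e, g}.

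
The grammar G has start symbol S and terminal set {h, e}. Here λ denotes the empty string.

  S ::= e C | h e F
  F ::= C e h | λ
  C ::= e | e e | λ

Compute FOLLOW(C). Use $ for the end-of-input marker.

FIRST(S) = {e, h}
FIRST(C) = {λ, e}
FIRST(F) = {λ, e}  (via C e h)
FOLLOW(S) includes $ since S is the start symbol.
FOLLOW(S): S appears on no right-hand side. Thus FOLLOW(S) = {$}.
FOLLOW(F): in S::=h e F, the suffix after F is empty, so FOLLOW(F) ⊇ FOLLOW(S) = {$}. Thus FOLLOW(F) = {$}.
FOLLOW(C): in S::=e C, the suffix after C is empty, so FOLLOW(C) ⊇ FOLLOW(S) = {$}; in F::=C e h, C is followed by e h with FIRST {e}. Thus FOLLOW(C) = {$, e}.

{$, e}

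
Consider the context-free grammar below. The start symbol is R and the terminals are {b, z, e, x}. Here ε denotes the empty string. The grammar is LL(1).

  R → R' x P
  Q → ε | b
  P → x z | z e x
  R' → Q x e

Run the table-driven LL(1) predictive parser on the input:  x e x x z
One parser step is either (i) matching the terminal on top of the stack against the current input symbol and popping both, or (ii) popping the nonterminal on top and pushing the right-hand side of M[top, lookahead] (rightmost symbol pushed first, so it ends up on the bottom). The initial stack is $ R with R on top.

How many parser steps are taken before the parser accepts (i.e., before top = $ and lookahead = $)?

step 1: stack=$ R  input=x e x x z $  — expand R → R' x P
step 2: stack=$ P x R'  input=x e x x z $  — expand R' → Q x e
step 3: stack=$ P x e x Q  input=x e x x z $  — expand Q → ε
step 4: stack=$ P x e x  input=x e x x z $  — match x
step 5: stack=$ P x e  input=e x x z $  — match e
step 6: stack=$ P x  input=x x z $  — match x
step 7: stack=$ P  input=x z $  — expand P → x z
step 8: stack=$ z x  input=x z $  — match x
step 9: stack=$ z  input=z $  — match z
Accept reached after 9 steps.

9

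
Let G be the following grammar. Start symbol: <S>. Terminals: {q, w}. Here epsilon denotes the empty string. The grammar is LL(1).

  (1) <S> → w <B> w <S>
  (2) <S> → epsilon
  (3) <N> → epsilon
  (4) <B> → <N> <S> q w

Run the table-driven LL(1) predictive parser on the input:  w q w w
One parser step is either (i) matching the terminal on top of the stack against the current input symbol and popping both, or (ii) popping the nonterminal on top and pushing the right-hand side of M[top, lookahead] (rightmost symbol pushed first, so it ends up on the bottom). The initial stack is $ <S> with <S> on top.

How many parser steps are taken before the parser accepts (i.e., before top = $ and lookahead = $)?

9

     Stack                Input      Action
  1  $ <S>                w q w w $  expand <S> → w <B> w <S>
  2  $ <S> w <B> w        w q w w $  match w
  3  $ <S> w <B>          q w w $    expand <B> → <N> <S> q w
  4  $ <S> w w q <S> <N>  q w w $    expand <N> → epsilon
  5  $ <S> w w q <S>      q w w $    expand <S> → epsilon
  6  $ <S> w w q          q w w $    match q
  7  $ <S> w w            w w $      match w
  8  $ <S> w              w $        match w
  9  $ <S>                $          expand <S> → epsilon
Accept reached after 9 steps.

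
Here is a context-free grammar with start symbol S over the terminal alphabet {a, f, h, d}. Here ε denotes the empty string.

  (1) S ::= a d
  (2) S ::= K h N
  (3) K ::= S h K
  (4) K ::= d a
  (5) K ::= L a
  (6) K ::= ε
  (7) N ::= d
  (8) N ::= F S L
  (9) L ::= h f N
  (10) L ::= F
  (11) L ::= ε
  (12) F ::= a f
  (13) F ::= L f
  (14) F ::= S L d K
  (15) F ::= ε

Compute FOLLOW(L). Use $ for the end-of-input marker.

{$, a, d, f, h}

FIRST(S) = {a, d, f, h}  (via K h N)
FIRST(K) = {ε, a, d, f, h}  (via S h K, L a)
FIRST(N) = {a, d, f, h}  (via F S L)
FIRST(L) = {ε, a, d, f, h}  (via F)
FIRST(F) = {ε, a, d, f, h}  (via L f, S L d K)
FOLLOW(S) includes $ since S is the start symbol.
FOLLOW(S): in K::=S h K, S is followed by h K with FIRST {h}; in N::=F S L, S is followed by L with FIRST {ε, a, d, f, h}; in N::=F S L, the suffix after S is nullable, so FOLLOW(S) ⊇ FOLLOW(N) = {$, a, d, f, h}; in F::=S L d K, S is followed by L d K with FIRST {a, d, f, h}. Thus FOLLOW(S) = {$, a, d, f, h}.
FOLLOW(K): in S::=K h N, K is followed by h N with FIRST {h}; in K::=S h K, the suffix after K is empty (adds nothing new); in F::=S L d K, the suffix after K is empty, so FOLLOW(K) ⊇ FOLLOW(F) = {$, a, d, f, h}. Thus FOLLOW(K) = {$, a, d, f, h}.
FOLLOW(N): in S::=K h N, the suffix after N is empty, so FOLLOW(N) ⊇ FOLLOW(S) = {$, a, d, f, h}; in L::=h f N, the suffix after N is empty, so FOLLOW(N) ⊇ FOLLOW(L) = {$, a, d, f, h}. Thus FOLLOW(N) = {$, a, d, f, h}.
FOLLOW(L): in K::=L a, L is followed by a with FIRST {a}; in N::=F S L, the suffix after L is empty, so FOLLOW(L) ⊇ FOLLOW(N) = {$, a, d, f, h}; in F::=L f, L is followed by f with FIRST {f}; in F::=S L d K, L is followed by d K with FIRST {d}. Thus FOLLOW(L) = {$, a, d, f, h}.
FOLLOW(F): in N::=F S L, F is followed by S L with FIRST {a, d, f, h}; in L::=F, the suffix after F is empty, so FOLLOW(F) ⊇ FOLLOW(L) = {$, a, d, f, h}. Thus FOLLOW(F) = {$, a, d, f, h}.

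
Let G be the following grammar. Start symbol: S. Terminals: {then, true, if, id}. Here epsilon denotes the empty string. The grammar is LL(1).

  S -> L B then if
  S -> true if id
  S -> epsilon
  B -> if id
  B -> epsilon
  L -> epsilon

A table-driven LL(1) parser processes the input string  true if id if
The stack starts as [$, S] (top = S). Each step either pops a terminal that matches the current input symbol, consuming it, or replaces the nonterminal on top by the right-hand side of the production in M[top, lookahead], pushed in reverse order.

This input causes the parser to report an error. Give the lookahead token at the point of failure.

     Stack         Input            Action
  1  $ S           true if id if $  expand S -> true if id
  2  $ id if true  true if id if $  match true
  3  $ id if       if id if $       match if
  4  $ id          id if $          match id
  5  $             if $             error: stack empty but input remains

if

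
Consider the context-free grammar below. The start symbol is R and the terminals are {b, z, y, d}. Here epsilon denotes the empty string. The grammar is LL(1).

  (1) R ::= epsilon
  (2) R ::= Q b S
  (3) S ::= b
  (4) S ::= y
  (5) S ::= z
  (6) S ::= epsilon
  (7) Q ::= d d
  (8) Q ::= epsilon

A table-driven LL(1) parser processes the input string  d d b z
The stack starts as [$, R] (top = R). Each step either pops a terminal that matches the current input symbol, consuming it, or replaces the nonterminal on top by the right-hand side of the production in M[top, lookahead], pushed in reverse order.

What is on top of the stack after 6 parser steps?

     Stack      Input      Action
  1  $ R        d d b z $  expand R ::= Q b S
  2  $ S b Q    d d b z $  expand Q ::= d d
  3  $ S b d d  d d b z $  match d
  4  $ S b d    d b z $    match d
  5  $ S b      b z $      match b
  6  $ S        z $        expand S ::= z
Stack after step 6: $ z (top = z).

z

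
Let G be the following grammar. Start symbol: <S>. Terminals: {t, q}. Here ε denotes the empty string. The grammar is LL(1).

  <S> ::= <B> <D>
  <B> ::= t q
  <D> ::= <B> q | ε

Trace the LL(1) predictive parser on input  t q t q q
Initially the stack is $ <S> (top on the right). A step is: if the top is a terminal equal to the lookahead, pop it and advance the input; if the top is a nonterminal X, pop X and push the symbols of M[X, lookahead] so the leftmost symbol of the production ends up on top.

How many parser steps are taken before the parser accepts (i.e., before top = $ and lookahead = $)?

     Stack      Input        Action
  1  $ <S>      t q t q q $  expand <S> ::= <B> <D>
  2  $ <D> <B>  t q t q q $  expand <B> ::= t q
  3  $ <D> q t  t q t q q $  match t
  4  $ <D> q    q t q q $    match q
  5  $ <D>      t q q $      expand <D> ::= <B> q
  6  $ q <B>    t q q $      expand <B> ::= t q
  7  $ q q t    t q q $      match t
  8  $ q q      q q $        match q
  9  $ q        q $          match q
Accept reached after 9 steps.

9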